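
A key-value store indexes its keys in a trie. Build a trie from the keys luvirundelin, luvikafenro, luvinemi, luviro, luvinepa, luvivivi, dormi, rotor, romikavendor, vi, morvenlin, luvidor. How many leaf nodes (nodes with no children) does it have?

12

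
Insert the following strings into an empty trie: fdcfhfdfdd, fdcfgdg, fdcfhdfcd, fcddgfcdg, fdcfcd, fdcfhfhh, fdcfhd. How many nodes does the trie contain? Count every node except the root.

29

For each word, the new-node count is its length minus the longest prefix already in the trie:
  "fdcfhfdfdd" → 10 new (f, d, c, f, h, f, d, f, d, d)
  "fdcfgdg" → prefix "fdcf" already present; 3 new (g, d, g)
  "fdcfhdfcd" → prefix "fdcfh" already present; 4 new (d, f, c, d)
  "fcddgfcdg" → prefix "f" already present; 8 new (c, d, d, g, f, c, d, g)
  "fdcfcd" → prefix "fdcf" already present; 2 new (c, d)
  "fdcfhfhh" → prefix "fdcfhf" already present; 2 new (h, h)
  "fdcfhd" → prefix "fdcfhd" already present; 0 new (none)
Total nodes = 10 + 3 + 4 + 8 + 2 + 2 + 0 = 29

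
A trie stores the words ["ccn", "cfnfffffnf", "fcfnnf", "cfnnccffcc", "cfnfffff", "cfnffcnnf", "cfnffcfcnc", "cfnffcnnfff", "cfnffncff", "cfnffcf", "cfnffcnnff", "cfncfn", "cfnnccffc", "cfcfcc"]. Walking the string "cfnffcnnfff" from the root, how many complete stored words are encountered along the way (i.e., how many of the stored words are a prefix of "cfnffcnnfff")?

Walk "cfnffcnnfff" from the root; an end-of-word marker is hit whenever a stored word is a prefix of "cfnffcnnfff".
Prefixes of the query that are stored words: "cfnffcnnf", "cfnffcnnff", "cfnffcnnfff"
Count: 3

3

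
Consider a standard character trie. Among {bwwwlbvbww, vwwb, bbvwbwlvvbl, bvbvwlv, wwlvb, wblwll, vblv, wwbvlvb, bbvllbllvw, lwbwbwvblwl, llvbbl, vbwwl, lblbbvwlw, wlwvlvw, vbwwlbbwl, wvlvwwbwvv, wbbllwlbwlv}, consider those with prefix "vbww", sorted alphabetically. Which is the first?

vbwwl

Filter for "vbww…" and sort: "vbwwl", "vbwwlbbwl"
Position 1: vbwwl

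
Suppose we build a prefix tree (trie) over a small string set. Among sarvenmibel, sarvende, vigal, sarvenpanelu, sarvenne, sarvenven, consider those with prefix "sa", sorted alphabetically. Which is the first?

Filter for "sa…" and sort: "sarvende", "sarvenmibel", "sarvenne", "sarvenpanelu", "sarvenven"
Position 1: sarvende

sarvende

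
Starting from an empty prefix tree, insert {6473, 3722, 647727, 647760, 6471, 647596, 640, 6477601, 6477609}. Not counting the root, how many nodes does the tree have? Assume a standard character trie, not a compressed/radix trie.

20

Trie structure (* marks end of a word):
(root)
├─ 3
│  └─ 7
│     └─ 2
│        └─ 2 *
└─ 6
   └─ 4
      ├─ 0 *
      └─ 7
         ├─ 1 *
         ├─ 3 *
         ├─ 5
         │  └─ 9
         │     └─ 6 *
         └─ 7
            ├─ 2
            │  └─ 7 *
            └─ 6
               └─ 0 *
                  ├─ 1 *
                  └─ 9 *
Counting every labelled node above: 20.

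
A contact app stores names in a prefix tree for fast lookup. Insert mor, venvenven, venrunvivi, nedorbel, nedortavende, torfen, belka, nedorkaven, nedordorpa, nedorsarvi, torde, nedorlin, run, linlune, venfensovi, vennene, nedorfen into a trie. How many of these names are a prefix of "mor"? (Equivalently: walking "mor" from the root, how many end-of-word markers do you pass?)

Check each prefix of "mor" against the stored set — each match is an end-marker on the path.
Prefixes of the query that are stored words: "mor"
Count: 1

1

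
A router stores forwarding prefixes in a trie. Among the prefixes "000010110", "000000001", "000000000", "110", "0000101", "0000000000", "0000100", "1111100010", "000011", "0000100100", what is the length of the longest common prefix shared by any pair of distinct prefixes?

Equivalently: take the maximum, over all pairs, of their longest common prefix length.
e.g. "000000000" and "0000000000" share the prefix "000000000" of length 9; no pair shares a longer one.
Longest shared-prefix length: 9

9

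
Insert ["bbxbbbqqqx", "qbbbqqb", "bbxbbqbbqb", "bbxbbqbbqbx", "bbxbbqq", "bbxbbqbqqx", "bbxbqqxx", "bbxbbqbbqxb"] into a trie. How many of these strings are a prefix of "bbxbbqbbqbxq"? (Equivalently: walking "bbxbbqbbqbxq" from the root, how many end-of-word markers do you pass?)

Walk "bbxbbqbbqbxq" from the root; an end-of-word marker is hit whenever a stored word is a prefix of "bbxbbqbbqbxq".
Prefixes of the query that are stored words: "bbxbbqbbqb", "bbxbbqbbqbx"
Count: 2

2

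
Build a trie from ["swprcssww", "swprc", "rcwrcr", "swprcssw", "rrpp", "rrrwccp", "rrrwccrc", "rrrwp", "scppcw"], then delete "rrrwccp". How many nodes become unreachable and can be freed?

1

A node on "rrrwccp"'s path can go only if nothing else ends at it or branches off below it.
The suffix "p" (1 node) is used only by "rrrwccp"; the node for "rrrwcc" still has the child "r", so pruning stops there.
Nodes removed: 1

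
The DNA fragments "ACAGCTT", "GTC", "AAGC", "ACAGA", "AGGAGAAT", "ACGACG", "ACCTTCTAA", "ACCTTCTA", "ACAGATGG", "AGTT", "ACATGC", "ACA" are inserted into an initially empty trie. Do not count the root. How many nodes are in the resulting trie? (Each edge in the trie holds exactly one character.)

40

Count nodes per top-level branch (shared prefixes stored once):
  'A'-branch (AAGC, ACA, ACAGA, ACAGATGG, ACAGCTT, ACATGC, ACCTTCTA, ACCTTCTAA, ACGACG, AGGAGAAT, AGTT): 37 nodes
  'G'-branch (GTC): 3 nodes
Sum: 40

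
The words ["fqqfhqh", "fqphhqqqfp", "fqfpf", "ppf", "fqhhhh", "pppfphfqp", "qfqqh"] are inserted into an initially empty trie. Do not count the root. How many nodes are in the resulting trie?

37

Count nodes per top-level branch (shared prefixes stored once):
  'f'-branch (fqfpf, fqhhhh, fqphhqqqfp, fqqfhqh): 22 nodes
  'p'-branch (ppf, pppfphfqp): 10 nodes
  'q'-branch (qfqqh): 5 nodes
Sum: 37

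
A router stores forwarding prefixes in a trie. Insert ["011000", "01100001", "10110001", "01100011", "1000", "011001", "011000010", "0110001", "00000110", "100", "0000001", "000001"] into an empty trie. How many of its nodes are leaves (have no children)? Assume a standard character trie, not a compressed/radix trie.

7

A leaf is a node with no children — equivalently, the end of a word that is not a proper prefix of any other stored word.
Those words: "0000001", "00000110", "011000010", "01100011", "011001", "1000", "10110001"
Leaf count: 7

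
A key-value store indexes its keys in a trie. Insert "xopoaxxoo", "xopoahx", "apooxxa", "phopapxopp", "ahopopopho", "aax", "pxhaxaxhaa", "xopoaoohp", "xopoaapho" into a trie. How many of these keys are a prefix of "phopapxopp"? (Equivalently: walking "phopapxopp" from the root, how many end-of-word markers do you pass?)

Traverse "phopapxopp" character by character; count nodes along the way that are marked as word ends.
Prefixes of the query that are stored words: "phopapxopp"
Count: 1

1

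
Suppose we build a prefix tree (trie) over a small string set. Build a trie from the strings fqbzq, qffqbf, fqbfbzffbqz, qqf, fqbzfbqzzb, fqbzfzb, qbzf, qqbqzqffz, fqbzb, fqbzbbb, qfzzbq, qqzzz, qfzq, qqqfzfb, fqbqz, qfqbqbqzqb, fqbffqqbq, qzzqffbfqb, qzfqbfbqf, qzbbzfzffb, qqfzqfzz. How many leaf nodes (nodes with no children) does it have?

19

Leaves are exactly the stored words that no other stored word extends.
Those words: "fqbfbzffbqz", "fqbffqqbq", "fqbqz", "fqbzbbb", "fqbzfbqzzb", "fqbzfzb", "fqbzq", "qbzf", "qffqbf", "qfqbqbqzqb", "qfzq", "qfzzbq", "qqbqzqffz", "qqfzqfzz", "qqqfzfb", "qqzzz", "qzbbzfzffb", "qzfqbfbqf", "qzzqffbfqb"
Leaf count: 19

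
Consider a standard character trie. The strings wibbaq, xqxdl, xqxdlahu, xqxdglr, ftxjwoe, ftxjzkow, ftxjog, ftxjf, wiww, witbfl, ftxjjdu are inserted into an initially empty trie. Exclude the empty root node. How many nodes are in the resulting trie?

Count nodes per top-level branch (shared prefixes stored once):
  'f'-branch (ftxjf, ftxjjdu, ftxjog, ftxjwoe, ftxjzkow): 17 nodes
  'w'-branch (wibbaq, witbfl, wiww): 12 nodes
  'x'-branch (xqxdglr, xqxdl, xqxdlahu): 11 nodes
Sum: 40

40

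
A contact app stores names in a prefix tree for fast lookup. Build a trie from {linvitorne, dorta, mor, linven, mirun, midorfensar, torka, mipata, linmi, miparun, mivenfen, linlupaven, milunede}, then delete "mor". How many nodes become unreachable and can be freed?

2

A node on "mor"'s path can go only if nothing else ends at it or branches off below it.
The suffix "or" (2 nodes) is used only by "mor"; the node for "m" still has the child "i", so pruning stops there.
Nodes removed: 2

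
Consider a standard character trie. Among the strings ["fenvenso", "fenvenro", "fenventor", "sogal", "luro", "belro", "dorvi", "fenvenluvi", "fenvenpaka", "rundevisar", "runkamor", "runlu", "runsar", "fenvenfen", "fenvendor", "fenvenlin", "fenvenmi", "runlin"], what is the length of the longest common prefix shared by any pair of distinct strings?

The deepest shared node is where two words last agree before diverging.
e.g. "fenvenlin" and "fenvenluvi" share the prefix "fenvenl" of length 7; no pair shares a longer one.
Longest shared-prefix length: 7

7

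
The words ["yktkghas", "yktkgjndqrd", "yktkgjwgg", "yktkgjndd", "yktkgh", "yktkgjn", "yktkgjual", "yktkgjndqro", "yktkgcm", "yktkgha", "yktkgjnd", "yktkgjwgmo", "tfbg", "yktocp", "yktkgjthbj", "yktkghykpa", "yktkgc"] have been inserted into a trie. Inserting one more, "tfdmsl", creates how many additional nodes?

4

The longest prefix of "tfdmsl" already in the trie is "tf" (length 2).
New nodes needed: |"tfdmsl"| − 2 = 6 − 2 = 4.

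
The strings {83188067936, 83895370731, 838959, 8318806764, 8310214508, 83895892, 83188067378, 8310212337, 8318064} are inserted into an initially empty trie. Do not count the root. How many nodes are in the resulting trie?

For each word, the new-node count is its length minus the longest prefix already in the trie:
  "83188067936" → 11 new (8, 3, 1, 8, 8, 0, 6, 7, 9, 3, 6)
  "83895370731" → prefix "83" already present; 9 new (8, 9, 5, 3, 7, 0, 7, 3, 1)
  "838959" → prefix "83895" already present; 1 new (9)
  "8318806764" → prefix "83188067" already present; 2 new (6, 4)
  "8310214508" → prefix "831" already present; 7 new (0, 2, 1, 4, 5, 0, 8)
  "83895892" → prefix "83895" already present; 3 new (8, 9, 2)
  "83188067378" → prefix "83188067" already present; 3 new (3, 7, 8)
  "8310212337" → prefix "831021" already present; 4 new (2, 3, 3, 7)
  "8318064" → prefix "8318" already present; 3 new (0, 6, 4)
Total nodes = 11 + 9 + 1 + 2 + 7 + 3 + 3 + 4 + 3 = 43

43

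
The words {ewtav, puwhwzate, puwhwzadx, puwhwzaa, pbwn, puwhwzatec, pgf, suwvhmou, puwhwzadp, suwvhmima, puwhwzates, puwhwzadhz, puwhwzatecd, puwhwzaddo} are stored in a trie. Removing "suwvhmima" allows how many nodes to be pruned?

3

Walk "suwvhmima" from the leaf back toward the root, removing each node that no remaining word uses.
The suffix "ima" (3 nodes) is used only by "suwvhmima"; the node for "suwvhm" still has the child "o", so pruning stops there.
Nodes removed: 3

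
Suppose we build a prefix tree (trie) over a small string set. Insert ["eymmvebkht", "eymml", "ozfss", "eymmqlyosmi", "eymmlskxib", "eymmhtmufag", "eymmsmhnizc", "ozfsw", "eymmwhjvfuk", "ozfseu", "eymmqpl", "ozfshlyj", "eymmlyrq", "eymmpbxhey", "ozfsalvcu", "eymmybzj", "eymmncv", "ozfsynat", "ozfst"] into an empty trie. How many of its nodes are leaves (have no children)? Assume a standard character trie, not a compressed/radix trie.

A leaf is a node with no children — equivalently, the end of a word that is not a proper prefix of any other stored word.
Those words: "eymmhtmufag", "eymmlskxib", "eymmlyrq", "eymmncv", "eymmpbxhey", "eymmqlyosmi", "eymmqpl", "eymmsmhnizc", "eymmvebkht", "eymmwhjvfuk", "eymmybzj", "ozfsalvcu", "ozfseu", "ozfshlyj", "ozfss", "ozfst", "ozfsw", "ozfsynat"
Leaf count: 18

18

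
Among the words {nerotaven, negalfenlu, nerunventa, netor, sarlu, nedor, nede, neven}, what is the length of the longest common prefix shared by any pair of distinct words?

Equivalently: take the maximum, over all pairs, of their longest common prefix length.
"nede" and "nedor" agree on "ned" (3 characters) before diverging; nothing deeper is shared.
Longest shared-prefix length: 3

3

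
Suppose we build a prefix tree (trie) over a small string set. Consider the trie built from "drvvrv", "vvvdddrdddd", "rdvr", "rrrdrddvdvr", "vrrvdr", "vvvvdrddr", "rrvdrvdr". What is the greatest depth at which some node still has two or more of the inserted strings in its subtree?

3

Look for the deepest trie node that still has at least two words in its subtree.
"vvvdddrdddd" and "vvvvdrddr" agree on "vvv" (3 characters) before diverging; nothing deeper is shared.
Longest shared-prefix length: 3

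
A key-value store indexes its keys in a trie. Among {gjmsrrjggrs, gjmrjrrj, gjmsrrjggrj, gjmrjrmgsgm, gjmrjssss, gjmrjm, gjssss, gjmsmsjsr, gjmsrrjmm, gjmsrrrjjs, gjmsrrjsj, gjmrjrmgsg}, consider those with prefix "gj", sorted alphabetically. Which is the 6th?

gjmsmsjsr

Filter for "gj…" and sort: "gjmrjm", "gjmrjrmgsg", "gjmrjrmgsgm", "gjmrjrrj", "gjmrjssss", "gjmsmsjsr", "gjmsrrjggrj", "gjmsrrjggrs", "gjmsrrjmm", "gjmsrrjsj", "gjmsrrrjjs", "gjssss"
The 6th is gjmsmsjsr.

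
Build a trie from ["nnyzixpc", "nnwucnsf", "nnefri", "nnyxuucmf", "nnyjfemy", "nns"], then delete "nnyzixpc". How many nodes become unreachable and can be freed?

Walk "nnyzixpc" from the leaf back toward the root, removing each node that no remaining word uses.
The suffix "zixpc" (5 nodes) is used only by "nnyzixpc"; the node for "nny" still has the child "x", so pruning stops there.
Nodes removed: 5

5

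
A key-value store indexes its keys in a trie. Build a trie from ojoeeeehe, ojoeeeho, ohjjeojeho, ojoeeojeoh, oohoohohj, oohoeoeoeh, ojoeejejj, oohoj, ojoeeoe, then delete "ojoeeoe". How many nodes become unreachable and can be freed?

A node on "ojoeeoe"'s path can go only if nothing else ends at it or branches off below it.
The suffix "e" (1 node) is used only by "ojoeeoe"; the node for "ojoeeo" still has the child "j", so pruning stops there.
Nodes removed: 1

1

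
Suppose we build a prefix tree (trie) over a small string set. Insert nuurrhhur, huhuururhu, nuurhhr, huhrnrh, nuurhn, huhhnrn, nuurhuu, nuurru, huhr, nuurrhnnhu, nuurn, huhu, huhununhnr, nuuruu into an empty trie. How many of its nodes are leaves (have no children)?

A leaf is a node with no children — equivalently, the end of a word that is not a proper prefix of any other stored word.
Those words: "huhhnrn", "huhrnrh", "huhununhnr", "huhuururhu", "nuurhhr", "nuurhn", "nuurhuu", "nuurn", "nuurrhhur", "nuurrhnnhu", "nuurru", "nuuruu"
Leaf count: 12

12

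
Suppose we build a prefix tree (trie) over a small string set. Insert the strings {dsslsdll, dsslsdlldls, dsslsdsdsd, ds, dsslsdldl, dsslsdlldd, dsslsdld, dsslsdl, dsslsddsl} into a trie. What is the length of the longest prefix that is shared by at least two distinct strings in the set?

Equivalently: take the maximum, over all pairs, of their longest common prefix length.
e.g. "dsslsdlldd" and "dsslsdlldls" share the prefix "dsslsdlld" of length 9; no pair shares a longer one.
Longest shared-prefix length: 9

9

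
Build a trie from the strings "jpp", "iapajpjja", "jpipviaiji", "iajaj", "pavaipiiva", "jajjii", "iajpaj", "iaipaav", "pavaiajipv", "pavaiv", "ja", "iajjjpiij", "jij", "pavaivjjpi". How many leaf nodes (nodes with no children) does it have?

12

Leaves are exactly the stored words that no other stored word extends.
Those words: "iaipaav", "iajaj", "iajjjpiij", "iajpaj", "iapajpjja", "jajjii", "jij", "jpipviaiji", "jpp", "pavaiajipv", "pavaipiiva", "pavaivjjpi"
Leaf count: 12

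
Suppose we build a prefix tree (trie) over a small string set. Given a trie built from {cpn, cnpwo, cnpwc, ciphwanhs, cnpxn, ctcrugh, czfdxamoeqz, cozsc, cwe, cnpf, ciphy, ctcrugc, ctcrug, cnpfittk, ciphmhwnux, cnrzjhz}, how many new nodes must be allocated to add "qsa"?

3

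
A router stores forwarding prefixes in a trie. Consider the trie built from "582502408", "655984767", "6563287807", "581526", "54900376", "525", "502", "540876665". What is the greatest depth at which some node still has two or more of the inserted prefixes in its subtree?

2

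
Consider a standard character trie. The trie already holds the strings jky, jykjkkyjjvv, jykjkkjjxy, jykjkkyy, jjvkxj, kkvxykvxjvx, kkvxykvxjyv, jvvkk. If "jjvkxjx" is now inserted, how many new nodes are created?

1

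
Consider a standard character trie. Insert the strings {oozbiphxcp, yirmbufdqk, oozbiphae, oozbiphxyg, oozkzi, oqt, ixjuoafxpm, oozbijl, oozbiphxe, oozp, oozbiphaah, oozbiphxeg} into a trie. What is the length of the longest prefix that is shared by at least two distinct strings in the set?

Look for the deepest trie node that still has at least two words in its subtree.
"oozbiphxe" and "oozbiphxeg" agree on "oozbiphxe" (9 characters) before diverging; nothing deeper is shared.
Longest shared-prefix length: 9

9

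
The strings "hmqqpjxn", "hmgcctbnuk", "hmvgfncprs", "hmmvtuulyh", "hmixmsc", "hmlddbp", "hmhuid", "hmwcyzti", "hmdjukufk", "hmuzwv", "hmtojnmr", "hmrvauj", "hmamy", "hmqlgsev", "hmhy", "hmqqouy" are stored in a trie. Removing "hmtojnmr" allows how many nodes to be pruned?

Walk "hmtojnmr" from the leaf back toward the root, removing each node that no remaining word uses.
The suffix "tojnmr" (6 nodes) is used only by "hmtojnmr"; the node for "hm" still has the child "q", so pruning stops there.
Nodes removed: 6

6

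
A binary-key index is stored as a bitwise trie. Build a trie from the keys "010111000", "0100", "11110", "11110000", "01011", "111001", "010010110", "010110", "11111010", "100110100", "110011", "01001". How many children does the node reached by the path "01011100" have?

1

The children of the "01011100" node are the distinct next characters among strings starting with "01011100".
Distinct next characters after "01011100": 0.
That node has 1 child edge.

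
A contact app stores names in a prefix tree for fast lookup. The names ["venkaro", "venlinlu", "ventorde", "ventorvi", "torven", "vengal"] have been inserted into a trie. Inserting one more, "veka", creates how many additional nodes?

"ve" is already a path in the trie; the remaining "ka" must be added.
New nodes needed: |"veka"| − 2 = 4 − 2 = 2.

2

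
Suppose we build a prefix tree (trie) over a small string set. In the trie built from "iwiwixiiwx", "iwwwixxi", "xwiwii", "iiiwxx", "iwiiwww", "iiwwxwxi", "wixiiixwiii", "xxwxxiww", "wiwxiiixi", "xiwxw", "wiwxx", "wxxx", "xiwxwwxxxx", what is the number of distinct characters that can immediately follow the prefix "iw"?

Follow the path "iw" to its node, then look at its outgoing edges.
Characters that immediately follow "iw" among the stored strings: {i, w}.
That node has 2 child edges.

2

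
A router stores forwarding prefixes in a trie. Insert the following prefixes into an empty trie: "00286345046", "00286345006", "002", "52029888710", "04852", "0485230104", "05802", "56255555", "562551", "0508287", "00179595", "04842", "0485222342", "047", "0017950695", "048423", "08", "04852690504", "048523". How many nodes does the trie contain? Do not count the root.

76

Trace insertions, counting only characters that open a new branch:
  "00286345046" → 11 new (0, 0, 2, 8, 6, 3, 4, 5, 0, 4, 6)
  "00286345006" → prefix "002863450" already present; 2 new (0, 6)
  "002" → prefix "002" already present; 0 new (none)
  "52029888710" → 11 new (5, 2, 0, 2, 9, 8, 8, 8, 7, 1, 0)
  "04852" → prefix "0" already present; 4 new (4, 8, 5, 2)
  "0485230104" → prefix "04852" already present; 5 new (3, 0, 1, 0, 4)
  "05802" → prefix "0" already present; 4 new (5, 8, 0, 2)
  "56255555" → prefix "5" already present; 7 new (6, 2, 5, 5, 5, 5, 5)
  "562551" → prefix "56255" already present; 1 new (1)
  "0508287" → prefix "05" already present; 5 new (0, 8, 2, 8, 7)
  "00179595" → prefix "00" already present; 6 new (1, 7, 9, 5, 9, 5)
  "04842" → prefix "048" already present; 2 new (4, 2)
  "0485222342" → prefix "04852" already present; 5 new (2, 2, 3, 4, 2)
  "047" → prefix "04" already present; 1 new (7)
  "0017950695" → prefix "001795" already present; 4 new (0, 6, 9, 5)
  "048423" → prefix "04842" already present; 1 new (3)
  "08" → prefix "0" already present; 1 new (8)
  "04852690504" → prefix "04852" already present; 6 new (6, 9, 0, 5, 0, 4)
  "048523" → prefix "048523" already present; 0 new (none)
Total nodes = 11 + 2 + 0 + 11 + 4 + 5 + 4 + 7 + 1 + 5 + 6 + 2 + 5 + 1 + 4 + 1 + 1 + 6 + 0 = 76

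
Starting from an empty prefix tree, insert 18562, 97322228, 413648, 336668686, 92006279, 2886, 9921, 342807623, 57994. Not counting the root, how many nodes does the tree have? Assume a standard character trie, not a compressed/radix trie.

55

Insert word by word; a character creates a node only if that edge doesn't already exist:
  "18562" → 5 new (1, 8, 5, 6, 2)
  "97322228" → 8 new (9, 7, 3, 2, 2, 2, 2, 8)
  "413648" → 6 new (4, 1, 3, 6, 4, 8)
  "336668686" → 9 new (3, 3, 6, 6, 6, 8, 6, 8, 6)
  "92006279" → prefix "9" already present; 7 new (2, 0, 0, 6, 2, 7, 9)
  "2886" → 4 new (2, 8, 8, 6)
  "9921" → prefix "9" already present; 3 new (9, 2, 1)
  "342807623" → prefix "3" already present; 8 new (4, 2, 8, 0, 7, 6, 2, 3)
  "57994" → 5 new (5, 7, 9, 9, 4)
Total nodes = 5 + 8 + 6 + 9 + 7 + 4 + 3 + 8 + 5 = 55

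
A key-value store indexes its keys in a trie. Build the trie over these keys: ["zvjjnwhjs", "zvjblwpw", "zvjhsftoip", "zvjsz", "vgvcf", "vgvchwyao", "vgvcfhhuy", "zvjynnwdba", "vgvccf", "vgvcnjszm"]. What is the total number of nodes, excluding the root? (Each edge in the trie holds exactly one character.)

Trace insertions, counting only characters that open a new branch:
  "zvjjnwhjs" → 9 new (z, v, j, j, n, w, h, j, s)
  "zvjblwpw" → prefix "zvj" already present; 5 new (b, l, w, p, w)
  "zvjhsftoip" → prefix "zvj" already present; 7 new (h, s, f, t, o, i, p)
  "zvjsz" → prefix "zvj" already present; 2 new (s, z)
  "vgvcf" → 5 new (v, g, v, c, f)
  "vgvchwyao" → prefix "vgvc" already present; 5 new (h, w, y, a, o)
  "vgvcfhhuy" → prefix "vgvcf" already present; 4 new (h, h, u, y)
  "zvjynnwdba" → prefix "zvj" already present; 7 new (y, n, n, w, d, b, a)
  "vgvccf" → prefix "vgvc" already present; 2 new (c, f)
  "vgvcnjszm" → prefix "vgvc" already present; 5 new (n, j, s, z, m)
Total nodes = 9 + 5 + 7 + 2 + 5 + 5 + 4 + 7 + 2 + 5 = 51

51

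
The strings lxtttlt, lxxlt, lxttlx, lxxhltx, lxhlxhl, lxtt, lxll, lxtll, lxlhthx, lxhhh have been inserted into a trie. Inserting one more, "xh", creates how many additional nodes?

2

Nothing in the trie begins with "x"; the whole of "xh" is new.
2 − 0 = 2 new nodes.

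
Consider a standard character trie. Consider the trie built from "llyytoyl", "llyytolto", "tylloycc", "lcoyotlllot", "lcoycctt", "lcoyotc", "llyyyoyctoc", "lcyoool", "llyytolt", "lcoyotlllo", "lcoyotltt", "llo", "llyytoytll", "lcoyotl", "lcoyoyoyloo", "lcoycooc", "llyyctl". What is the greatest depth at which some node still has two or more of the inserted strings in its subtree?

10

Look for the deepest trie node that still has at least two words in its subtree.
"lcoyotlllo" and "lcoyotlllot" agree on "lcoyotlllo" (10 characters) before diverging; nothing deeper is shared.
Longest shared-prefix length: 10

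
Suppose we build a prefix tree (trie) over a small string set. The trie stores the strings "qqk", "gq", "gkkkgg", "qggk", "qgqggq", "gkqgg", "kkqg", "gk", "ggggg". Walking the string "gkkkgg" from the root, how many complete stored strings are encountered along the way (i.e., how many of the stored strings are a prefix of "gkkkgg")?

2

Traverse "gkkkgg" character by character; count nodes along the way that are marked as word ends.
Prefixes of the query that are stored words: "gk", "gkkkgg"
Count: 2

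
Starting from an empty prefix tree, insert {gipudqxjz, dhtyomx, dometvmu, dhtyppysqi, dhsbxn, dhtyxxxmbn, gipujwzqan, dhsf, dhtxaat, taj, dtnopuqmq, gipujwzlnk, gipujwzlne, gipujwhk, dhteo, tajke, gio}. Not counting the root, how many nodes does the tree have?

72

Insert word by word; a character creates a node only if that edge doesn't already exist:
  "gipudqxjz" → 9 new (g, i, p, u, d, q, x, j, z)
  "dhtyomx" → 7 new (d, h, t, y, o, m, x)
  "dometvmu" → prefix "d" already present; 7 new (o, m, e, t, v, m, u)
  "dhtyppysqi" → prefix "dhty" already present; 6 new (p, p, y, s, q, i)
  "dhsbxn" → prefix "dh" already present; 4 new (s, b, x, n)
  "dhtyxxxmbn" → prefix "dhty" already present; 6 new (x, x, x, m, b, n)
  "gipujwzqan" → prefix "gipu" already present; 6 new (j, w, z, q, a, n)
  "dhsf" → prefix "dhs" already present; 1 new (f)
  "dhtxaat" → prefix "dht" already present; 4 new (x, a, a, t)
  "taj" → 3 new (t, a, j)
  "dtnopuqmq" → prefix "d" already present; 8 new (t, n, o, p, u, q, m, q)
  "gipujwzlnk" → prefix "gipujwz" already present; 3 new (l, n, k)
  "gipujwzlne" → prefix "gipujwzln" already present; 1 new (e)
  "gipujwhk" → prefix "gipujw" already present; 2 new (h, k)
  "dhteo" → prefix "dht" already present; 2 new (e, o)
  "tajke" → prefix "taj" already present; 2 new (k, e)
  "gio" → prefix "gi" already present; 1 new (o)
Total nodes = 9 + 7 + 7 + 6 + 4 + 6 + 6 + 1 + 4 + 3 + 8 + 3 + 1 + 2 + 2 + 2 + 1 = 72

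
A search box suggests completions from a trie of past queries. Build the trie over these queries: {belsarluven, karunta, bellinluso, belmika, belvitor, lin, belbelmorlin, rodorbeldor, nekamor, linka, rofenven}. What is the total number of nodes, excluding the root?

For each word, the new-node count is its length minus the longest prefix already in the trie:
  "belsarluven" → 11 new (b, e, l, s, a, r, l, u, v, e, n)
  "karunta" → 7 new (k, a, r, u, n, t, a)
  "bellinluso" → prefix "bel" already present; 7 new (l, i, n, l, u, s, o)
  "belmika" → prefix "bel" already present; 4 new (m, i, k, a)
  "belvitor" → prefix "bel" already present; 5 new (v, i, t, o, r)
  "lin" → 3 new (l, i, n)
  "belbelmorlin" → prefix "bel" already present; 9 new (b, e, l, m, o, r, l, i, n)
  "rodorbeldor" → 11 new (r, o, d, o, r, b, e, l, d, o, r)
  "nekamor" → 7 new (n, e, k, a, m, o, r)
  "linka" → prefix "lin" already present; 2 new (k, a)
  "rofenven" → prefix "ro" already present; 6 new (f, e, n, v, e, n)
Total nodes = 11 + 7 + 7 + 4 + 5 + 3 + 9 + 11 + 7 + 2 + 6 = 72

72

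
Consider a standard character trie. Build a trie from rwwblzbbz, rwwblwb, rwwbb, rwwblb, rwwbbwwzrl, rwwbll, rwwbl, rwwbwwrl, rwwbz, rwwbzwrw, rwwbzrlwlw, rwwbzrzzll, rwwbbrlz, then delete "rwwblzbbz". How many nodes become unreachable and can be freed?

4

After clearing the end-marker at "rwwblzbbz", prune upward until reaching a node still needed by another word.
The suffix "zbbz" (4 nodes) is used only by "rwwblzbbz"; the node for "rwwbl" still has the child "w", so pruning stops there.
Nodes removed: 4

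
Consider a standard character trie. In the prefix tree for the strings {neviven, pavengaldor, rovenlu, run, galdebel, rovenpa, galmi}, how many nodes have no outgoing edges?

7

A leaf is a node with no children — equivalently, the end of a word that is not a proper prefix of any other stored word.
Those words: "galdebel", "galmi", "neviven", "pavengaldor", "rovenlu", "rovenpa", "run"
Leaf count: 7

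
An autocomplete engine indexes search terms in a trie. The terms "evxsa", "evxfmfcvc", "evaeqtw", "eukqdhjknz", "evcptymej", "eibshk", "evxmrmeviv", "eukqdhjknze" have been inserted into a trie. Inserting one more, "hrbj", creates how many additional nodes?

"hrbj" shares no prefix with any stored word, so all 4 characters open new nodes.
4 − 0 = 4 new nodes.

4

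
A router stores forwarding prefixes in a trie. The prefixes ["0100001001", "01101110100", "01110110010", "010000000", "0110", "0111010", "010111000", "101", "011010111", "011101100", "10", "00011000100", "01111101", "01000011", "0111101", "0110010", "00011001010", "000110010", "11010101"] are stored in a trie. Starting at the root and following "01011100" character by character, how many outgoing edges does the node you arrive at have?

Walk "01011100" from the root, arriving at one node.
Distinct next characters after "01011100": 0.
That node has 1 child edge.

1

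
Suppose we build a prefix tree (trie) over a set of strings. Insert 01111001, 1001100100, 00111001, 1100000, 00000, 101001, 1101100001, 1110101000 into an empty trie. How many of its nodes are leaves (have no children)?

A leaf is a node with no children — equivalently, the end of a word that is not a proper prefix of any other stored word.
Those words: "00000", "00111001", "01111001", "1001100100", "101001", "1100000", "1101100001", "1110101000"
Leaf count: 8

8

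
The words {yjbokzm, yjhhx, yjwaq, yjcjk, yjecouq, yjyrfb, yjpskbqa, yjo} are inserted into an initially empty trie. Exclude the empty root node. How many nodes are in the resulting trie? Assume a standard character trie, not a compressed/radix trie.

32

Insert word by word; a character creates a node only if that edge doesn't already exist:
  "yjbokzm" → 7 new (y, j, b, o, k, z, m)
  "yjhhx" → prefix "yj" already present; 3 new (h, h, x)
  "yjwaq" → prefix "yj" already present; 3 new (w, a, q)
  "yjcjk" → prefix "yj" already present; 3 new (c, j, k)
  "yjecouq" → prefix "yj" already present; 5 new (e, c, o, u, q)
  "yjyrfb" → prefix "yj" already present; 4 new (y, r, f, b)
  "yjpskbqa" → prefix "yj" already present; 6 new (p, s, k, b, q, a)
  "yjo" → prefix "yj" already present; 1 new (o)
Total nodes = 7 + 3 + 3 + 3 + 5 + 4 + 6 + 1 = 32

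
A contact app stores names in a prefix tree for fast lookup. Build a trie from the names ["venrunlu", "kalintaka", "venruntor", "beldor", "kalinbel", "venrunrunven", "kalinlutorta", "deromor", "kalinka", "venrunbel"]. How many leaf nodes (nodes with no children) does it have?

10

Leaves are exactly the stored words that no other stored word extends.
Those words: "beldor", "deromor", "kalinbel", "kalinka", "kalinlutorta", "kalintaka", "venrunbel", "venrunlu", "venrunrunven", "venruntor"
Leaf count: 10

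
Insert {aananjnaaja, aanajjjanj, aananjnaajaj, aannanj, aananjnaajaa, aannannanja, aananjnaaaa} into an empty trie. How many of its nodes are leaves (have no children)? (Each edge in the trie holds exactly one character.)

6

A leaf is a node with no children — equivalently, the end of a word that is not a proper prefix of any other stored word.
Those words: "aanajjjanj", "aananjnaaaa", "aananjnaajaa", "aananjnaajaj", "aannanj", "aannannanja"
Leaf count: 6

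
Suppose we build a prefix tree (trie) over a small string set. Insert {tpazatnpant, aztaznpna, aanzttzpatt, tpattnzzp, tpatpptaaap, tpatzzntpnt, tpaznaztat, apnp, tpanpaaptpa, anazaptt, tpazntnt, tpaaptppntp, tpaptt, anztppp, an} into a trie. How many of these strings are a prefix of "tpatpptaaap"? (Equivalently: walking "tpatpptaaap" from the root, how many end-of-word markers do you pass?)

Check each prefix of "tpatpptaaap" against the stored set — each match is an end-marker on the path.
Prefixes of the query that are stored words: "tpatpptaaap"
Count: 1

1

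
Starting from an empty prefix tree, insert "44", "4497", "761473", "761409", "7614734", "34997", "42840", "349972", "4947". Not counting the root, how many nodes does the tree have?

For each word, the new-node count is its length minus the longest prefix already in the trie:
  "44" → 2 new (4, 4)
  "4497" → prefix "44" already present; 2 new (9, 7)
  "761473" → 6 new (7, 6, 1, 4, 7, 3)
  "761409" → prefix "7614" already present; 2 new (0, 9)
  "7614734" → prefix "761473" already present; 1 new (4)
  "34997" → 5 new (3, 4, 9, 9, 7)
  "42840" → prefix "4" already present; 4 new (2, 8, 4, 0)
  "349972" → prefix "34997" already present; 1 new (2)
  "4947" → prefix "4" already present; 3 new (9, 4, 7)
Total nodes = 2 + 2 + 6 + 2 + 1 + 5 + 4 + 1 + 3 = 26

26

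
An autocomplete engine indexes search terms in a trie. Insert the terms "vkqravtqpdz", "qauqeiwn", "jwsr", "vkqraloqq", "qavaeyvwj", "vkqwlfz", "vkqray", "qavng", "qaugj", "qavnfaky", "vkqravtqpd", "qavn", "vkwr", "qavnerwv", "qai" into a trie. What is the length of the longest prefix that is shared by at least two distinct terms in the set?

The deepest shared node is where two words last agree before diverging.
"vkqravtqpd" and "vkqravtqpdz" agree on "vkqravtqpd" (10 characters) before diverging; nothing deeper is shared.
Longest shared-prefix length: 10

10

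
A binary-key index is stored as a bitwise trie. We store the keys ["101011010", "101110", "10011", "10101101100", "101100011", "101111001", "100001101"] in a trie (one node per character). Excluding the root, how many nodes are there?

33

For each word, the new-node count is its length minus the longest prefix already in the trie:
  "101011010" → 9 new (1, 0, 1, 0, 1, 1, 0, 1, 0)
  "101110" → prefix "101" already present; 3 new (1, 1, 0)
  "10011" → prefix "10" already present; 3 new (0, 1, 1)
  "10101101100" → prefix "10101101" already present; 3 new (1, 0, 0)
  "101100011" → prefix "1011" already present; 5 new (0, 0, 0, 1, 1)
  "101111001" → prefix "10111" already present; 4 new (1, 0, 0, 1)
  "100001101" → prefix "100" already present; 6 new (0, 0, 1, 1, 0, 1)
Total nodes = 9 + 3 + 3 + 3 + 5 + 4 + 6 = 33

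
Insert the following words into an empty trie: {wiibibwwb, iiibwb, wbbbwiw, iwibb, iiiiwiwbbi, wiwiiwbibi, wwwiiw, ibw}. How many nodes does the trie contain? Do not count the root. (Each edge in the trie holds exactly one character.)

Count nodes per top-level branch (shared prefixes stored once):
  'i'-branch (ibw, iiibwb, iiiiwiwbbi, iwibb): 19 nodes
  'w'-branch (wbbbwiw, wiibibwwb, wiwiiwbibi, wwwiiw): 28 nodes
Sum: 47

47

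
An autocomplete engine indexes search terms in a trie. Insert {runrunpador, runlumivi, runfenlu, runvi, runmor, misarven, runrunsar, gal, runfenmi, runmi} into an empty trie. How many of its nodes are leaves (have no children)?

10

Leaves are exactly the stored words that no other stored word extends.
Those words: "gal", "misarven", "runfenlu", "runfenmi", "runlumivi", "runmi", "runmor", "runrunpador", "runrunsar", "runvi"
Leaf count: 10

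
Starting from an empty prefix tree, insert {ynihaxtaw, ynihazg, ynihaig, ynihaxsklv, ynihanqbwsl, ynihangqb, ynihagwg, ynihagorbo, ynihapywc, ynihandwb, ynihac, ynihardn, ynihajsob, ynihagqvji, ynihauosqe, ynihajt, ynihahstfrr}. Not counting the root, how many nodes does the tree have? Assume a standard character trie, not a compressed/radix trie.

64

Trace insertions, counting only characters that open a new branch:
  "ynihaxtaw" → 9 new (y, n, i, h, a, x, t, a, w)
  "ynihazg" → prefix "yniha" already present; 2 new (z, g)
  "ynihaig" → prefix "yniha" already present; 2 new (i, g)
  "ynihaxsklv" → prefix "ynihax" already present; 4 new (s, k, l, v)
  "ynihanqbwsl" → prefix "yniha" already present; 6 new (n, q, b, w, s, l)
  "ynihangqb" → prefix "ynihan" already present; 3 new (g, q, b)
  "ynihagwg" → prefix "yniha" already present; 3 new (g, w, g)
  "ynihagorbo" → prefix "ynihag" already present; 4 new (o, r, b, o)
  "ynihapywc" → prefix "yniha" already present; 4 new (p, y, w, c)
  "ynihandwb" → prefix "ynihan" already present; 3 new (d, w, b)
  "ynihac" → prefix "yniha" already present; 1 new (c)
  "ynihardn" → prefix "yniha" already present; 3 new (r, d, n)
  "ynihajsob" → prefix "yniha" already present; 4 new (j, s, o, b)
  "ynihagqvji" → prefix "ynihag" already present; 4 new (q, v, j, i)
  "ynihauosqe" → prefix "yniha" already present; 5 new (u, o, s, q, e)
  "ynihajt" → prefix "ynihaj" already present; 1 new (t)
  "ynihahstfrr" → prefix "yniha" already present; 6 new (h, s, t, f, r, r)
Total nodes = 9 + 2 + 2 + 4 + 6 + 3 + 3 + 4 + 4 + 3 + 1 + 3 + 4 + 4 + 5 + 1 + 6 = 64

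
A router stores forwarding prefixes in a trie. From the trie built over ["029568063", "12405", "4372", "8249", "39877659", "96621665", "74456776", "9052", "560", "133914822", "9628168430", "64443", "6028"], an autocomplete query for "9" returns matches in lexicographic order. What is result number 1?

9052

DFS of the "9" subtree visits, in order: "9052", "9628168430", "96621665"
The 1st is 9052.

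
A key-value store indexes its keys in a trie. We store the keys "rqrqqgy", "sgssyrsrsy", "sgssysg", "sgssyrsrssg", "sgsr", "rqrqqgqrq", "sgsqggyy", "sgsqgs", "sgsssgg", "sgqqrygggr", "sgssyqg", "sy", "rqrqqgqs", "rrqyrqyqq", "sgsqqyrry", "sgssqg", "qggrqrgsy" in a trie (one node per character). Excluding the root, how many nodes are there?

70

Insert word by word; a character creates a node only if that edge doesn't already exist:
  "rqrqqgy" → 7 new (r, q, r, q, q, g, y)
  "sgssyrsrsy" → 10 new (s, g, s, s, y, r, s, r, s, y)
  "sgssysg" → prefix "sgssy" already present; 2 new (s, g)
  "sgssyrsrssg" → prefix "sgssyrsrs" already present; 2 new (s, g)
  "sgsr" → prefix "sgs" already present; 1 new (r)
  "rqrqqgqrq" → prefix "rqrqqg" already present; 3 new (q, r, q)
  "sgsqggyy" → prefix "sgs" already present; 5 new (q, g, g, y, y)
  "sgsqgs" → prefix "sgsqg" already present; 1 new (s)
  "sgsssgg" → prefix "sgss" already present; 3 new (s, g, g)
  "sgqqrygggr" → prefix "sg" already present; 8 new (q, q, r, y, g, g, g, r)
  "sgssyqg" → prefix "sgssy" already present; 2 new (q, g)
  "sy" → prefix "s" already present; 1 new (y)
  "rqrqqgqs" → prefix "rqrqqgq" already present; 1 new (s)
  "rrqyrqyqq" → prefix "r" already present; 8 new (r, q, y, r, q, y, q, q)
  "sgsqqyrry" → prefix "sgsq" already present; 5 new (q, y, r, r, y)
  "sgssqg" → prefix "sgss" already present; 2 new (q, g)
  "qggrqrgsy" → 9 new (q, g, g, r, q, r, g, s, y)
Total nodes = 7 + 10 + 2 + 2 + 1 + 3 + 5 + 1 + 3 + 8 + 2 + 1 + 1 + 8 + 5 + 2 + 9 = 70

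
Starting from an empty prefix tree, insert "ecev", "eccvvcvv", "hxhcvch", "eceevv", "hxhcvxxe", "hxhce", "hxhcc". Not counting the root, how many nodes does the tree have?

25

Trie structure (* marks end of a word):
(root)
├─ e
│  └─ c
│     ├─ c
│     │  └─ v
│     │     └─ v
│     │        └─ c
│     │           └─ v
│     │              └─ v *
│     └─ e
│        ├─ e
│        │  └─ v
│        │     └─ v *
│        └─ v *
└─ h
   └─ x
      └─ h
         └─ c
            ├─ c *
            ├─ e *
            └─ v
               ├─ c
               │  └─ h *
               └─ x
                  └─ x
                     └─ e *
Counting every labelled node above: 25.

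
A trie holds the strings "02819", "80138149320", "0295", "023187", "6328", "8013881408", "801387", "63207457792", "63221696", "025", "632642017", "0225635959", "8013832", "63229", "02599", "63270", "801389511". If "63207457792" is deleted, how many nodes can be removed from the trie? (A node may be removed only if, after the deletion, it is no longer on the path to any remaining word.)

Walk "63207457792" from the leaf back toward the root, removing each node that no remaining word uses.
The suffix "07457792" (8 nodes) is used only by "63207457792"; the node for "632" still has the child "8", so pruning stops there.
Nodes removed: 8

8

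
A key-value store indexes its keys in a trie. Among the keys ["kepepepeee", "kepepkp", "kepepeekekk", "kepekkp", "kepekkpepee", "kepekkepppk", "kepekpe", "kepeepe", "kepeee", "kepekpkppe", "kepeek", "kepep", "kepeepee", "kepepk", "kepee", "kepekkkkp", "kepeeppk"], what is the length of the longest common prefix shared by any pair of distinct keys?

Equivalently: take the maximum, over all pairs, of their longest common prefix length.
"kepeepe" and "kepeepee" agree on "kepeepe" (7 characters) before diverging; nothing deeper is shared.
Longest shared-prefix length: 7

7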